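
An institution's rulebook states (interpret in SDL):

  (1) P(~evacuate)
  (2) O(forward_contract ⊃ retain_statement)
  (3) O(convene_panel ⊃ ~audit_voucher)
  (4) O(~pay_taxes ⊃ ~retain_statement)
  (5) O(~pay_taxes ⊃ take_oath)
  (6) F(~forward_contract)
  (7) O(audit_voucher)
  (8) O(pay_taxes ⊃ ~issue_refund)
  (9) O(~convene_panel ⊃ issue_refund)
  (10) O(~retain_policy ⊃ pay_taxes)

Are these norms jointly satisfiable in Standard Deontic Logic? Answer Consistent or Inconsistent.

Inconsistent

F(~forward_contract) at premise 6 means O(forward_contract).
From O(forward_contract) and premise 2, O(forward_contract ⊃ retain_statement), we obtain O(retain_statement).
Premise 4 is O(~pay_taxes ⊃ ~retain_statement); contrapositively O(retain_statement ⊃ pay_taxes). Since O(retain_statement) holds, K gives O(pay_taxes).
Premise 8 is O(pay_taxes ⊃ ~issue_refund); since O(pay_taxes), deontic closure gives O(~issue_refund).
Premise 9, O(~convene_panel ⊃ issue_refund), contraposes to O(~issue_refund ⊃ convene_panel); with O(~issue_refund) we get O(convene_panel).
With premise 3, O(convene_panel ⊃ ~audit_voucher), the K-axiom yields O(~audit_voucher).
Yet premise 7 states O(audit_voucher).
We now have both O(~audit_voucher) and O(audit_voucher) — audit_voucher is simultaneously obligatory and forbidden, violating the D-axiom.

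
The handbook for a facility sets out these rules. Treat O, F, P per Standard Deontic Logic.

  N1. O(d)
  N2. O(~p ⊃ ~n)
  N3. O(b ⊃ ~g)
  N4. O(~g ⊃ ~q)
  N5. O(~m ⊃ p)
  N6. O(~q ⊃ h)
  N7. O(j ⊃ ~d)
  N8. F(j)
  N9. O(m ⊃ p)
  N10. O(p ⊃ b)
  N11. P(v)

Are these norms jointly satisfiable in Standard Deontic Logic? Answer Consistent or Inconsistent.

Consistent

Premise 7 is O(j ⊃ ~d), but O(j) is not derivable from the premises, so it does not yield O(~d).
So O(~d) is not derivable, and the apparent clash with O(d) does not arise.
A world satisfying every obligation exists (e.g. b=true, d=true, g=false, h=true, j=false, m=false, n=false, p=true, q=false, v=false); no atom is both obligatory and forbidden, so the set is consistent.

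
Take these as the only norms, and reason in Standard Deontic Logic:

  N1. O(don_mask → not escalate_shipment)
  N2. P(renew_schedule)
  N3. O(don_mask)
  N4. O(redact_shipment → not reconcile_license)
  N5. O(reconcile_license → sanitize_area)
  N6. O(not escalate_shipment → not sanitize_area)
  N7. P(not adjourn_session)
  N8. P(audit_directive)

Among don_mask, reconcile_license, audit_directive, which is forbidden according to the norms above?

From premise 3 we have O(don_mask).
Premise 1 is O(don_mask → not escalate_shipment); since O(don_mask), deontic closure gives O(not escalate_shipment).
Applying K to premise 6 (O(not escalate_shipment → not sanitize_area)) and O(not escalate_shipment) yields O(not sanitize_area).
The contrapositive of premise 5 (O(reconcile_license → sanitize_area)) is O(not sanitize_area → not reconcile_license), and O(not sanitize_area) is already established, so O(not reconcile_license).
So O(not reconcile_license) holds, i.e. reconcile_license is forbidden. None of the other listed options is forbidden under the premises.

reconcile_license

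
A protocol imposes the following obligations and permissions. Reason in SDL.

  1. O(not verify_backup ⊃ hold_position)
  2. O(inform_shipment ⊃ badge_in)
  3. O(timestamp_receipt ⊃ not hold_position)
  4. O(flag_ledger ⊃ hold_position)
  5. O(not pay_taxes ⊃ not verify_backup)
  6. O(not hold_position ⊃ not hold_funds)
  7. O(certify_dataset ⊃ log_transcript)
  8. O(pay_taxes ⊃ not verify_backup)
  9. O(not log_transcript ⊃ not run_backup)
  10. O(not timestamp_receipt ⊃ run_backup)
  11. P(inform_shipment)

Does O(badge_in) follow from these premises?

No

Premise 2 is O(inform_shipment ⊃ badge_in), but O(inform_shipment) is not derivable from the premises (the permission P(inform_shipment) asserts only not O(not inform_shipment), not O(inform_shipment)), so it does not yield O(badge_in).
No other premise forces O(badge_in). An ideal world satisfying every premise can still have badge_in false, so O(badge_in) is not derivable.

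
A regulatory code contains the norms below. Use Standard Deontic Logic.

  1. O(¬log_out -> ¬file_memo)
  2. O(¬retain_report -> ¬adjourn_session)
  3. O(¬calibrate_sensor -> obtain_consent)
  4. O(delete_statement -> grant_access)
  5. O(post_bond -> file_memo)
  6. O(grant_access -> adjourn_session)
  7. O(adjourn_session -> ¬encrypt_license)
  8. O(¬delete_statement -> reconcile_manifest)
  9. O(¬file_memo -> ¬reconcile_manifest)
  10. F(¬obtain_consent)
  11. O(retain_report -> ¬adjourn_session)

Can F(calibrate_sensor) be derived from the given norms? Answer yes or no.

No

Premise 3 is O(¬calibrate_sensor -> obtain_consent); even if O(obtain_consent) held, inferring O(¬calibrate_sensor) would be affirming the consequent — invalid.
No other premise forces O(¬calibrate_sensor). An ideal world satisfying every premise can still have calibrate_sensor true, so F(calibrate_sensor) is not derivable.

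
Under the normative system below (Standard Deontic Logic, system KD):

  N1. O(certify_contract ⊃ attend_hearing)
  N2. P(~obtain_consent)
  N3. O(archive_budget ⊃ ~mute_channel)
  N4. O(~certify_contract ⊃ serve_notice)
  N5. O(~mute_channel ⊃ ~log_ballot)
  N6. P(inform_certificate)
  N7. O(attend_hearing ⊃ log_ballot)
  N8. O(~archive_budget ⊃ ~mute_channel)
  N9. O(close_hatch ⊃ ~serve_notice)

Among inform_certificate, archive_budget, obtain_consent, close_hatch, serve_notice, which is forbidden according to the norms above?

close_hatch

By case analysis on archive_budget: premise 3 gives O(archive_budget ⊃ ~mute_channel) and premise 8 gives O(~archive_budget ⊃ ~mute_channel), so O(~mute_channel) either way.
Applying K to premise 5 (O(~mute_channel ⊃ ~log_ballot)) and O(~mute_channel) yields O(~log_ballot).
The contrapositive of premise 7 (O(attend_hearing ⊃ log_ballot)) is O(~log_ballot ⊃ ~attend_hearing), and O(~log_ballot) is already established, so O(~attend_hearing).
The contrapositive of premise 1 (O(certify_contract ⊃ attend_hearing)) is O(~attend_hearing ⊃ ~certify_contract), and O(~attend_hearing) is already established, so O(~certify_contract).
Applying K to premise 4 (O(~certify_contract ⊃ serve_notice)) and O(~certify_contract) yields O(serve_notice).
Premise 9, O(close_hatch ⊃ ~serve_notice), contraposes to O(serve_notice ⊃ ~close_hatch); with O(serve_notice) we get O(~close_hatch).
So O(~close_hatch) holds, i.e. close_hatch is forbidden. None of the other listed options is forbidden under the premises.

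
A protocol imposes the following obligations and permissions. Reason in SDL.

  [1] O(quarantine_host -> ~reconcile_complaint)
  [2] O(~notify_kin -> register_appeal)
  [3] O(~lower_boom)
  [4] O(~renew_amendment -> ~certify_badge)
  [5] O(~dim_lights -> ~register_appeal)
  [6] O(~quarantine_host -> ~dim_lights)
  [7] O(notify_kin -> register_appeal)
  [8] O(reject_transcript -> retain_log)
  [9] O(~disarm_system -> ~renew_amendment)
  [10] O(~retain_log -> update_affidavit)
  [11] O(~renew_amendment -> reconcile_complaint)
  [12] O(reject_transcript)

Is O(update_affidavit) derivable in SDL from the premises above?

Premise 10 is O(~retain_log -> update_affidavit), but O(~retain_log) is not derivable from the premises, so it does not yield O(update_affidavit).
No other premise forces O(update_affidavit). An ideal world satisfying every premise can still have update_affidavit false, so O(update_affidavit) is not derivable.

No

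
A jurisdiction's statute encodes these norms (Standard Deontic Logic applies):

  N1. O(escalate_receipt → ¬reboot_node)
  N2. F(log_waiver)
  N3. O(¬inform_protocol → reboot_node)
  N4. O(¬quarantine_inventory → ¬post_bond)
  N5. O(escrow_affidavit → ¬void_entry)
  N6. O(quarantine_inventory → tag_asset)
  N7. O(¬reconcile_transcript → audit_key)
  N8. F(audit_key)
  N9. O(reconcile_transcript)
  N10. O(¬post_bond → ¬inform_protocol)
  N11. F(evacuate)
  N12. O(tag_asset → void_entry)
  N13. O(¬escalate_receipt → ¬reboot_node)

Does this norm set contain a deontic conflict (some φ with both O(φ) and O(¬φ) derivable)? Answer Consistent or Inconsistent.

Consistent

Premise 7 is O(¬reconcile_transcript → audit_key), but O(¬reconcile_transcript) is not derivable from the premises, so it does not yield O(audit_key).
So O(audit_key) is not derivable, and the apparent clash with O(¬audit_key) does not arise.
A world satisfying every obligation exists (e.g. audit_key=false, escalate_receipt=false, escrow_affidavit=false, evacuate=false, inform_protocol=true, log_waiver=false, post_bond=true, quarantine_inventory=true, reboot_node=false, reconcile_transcript=true, tag_asset=true, void_entry=true); no atom is both obligatory and forbidden, so the set is consistent.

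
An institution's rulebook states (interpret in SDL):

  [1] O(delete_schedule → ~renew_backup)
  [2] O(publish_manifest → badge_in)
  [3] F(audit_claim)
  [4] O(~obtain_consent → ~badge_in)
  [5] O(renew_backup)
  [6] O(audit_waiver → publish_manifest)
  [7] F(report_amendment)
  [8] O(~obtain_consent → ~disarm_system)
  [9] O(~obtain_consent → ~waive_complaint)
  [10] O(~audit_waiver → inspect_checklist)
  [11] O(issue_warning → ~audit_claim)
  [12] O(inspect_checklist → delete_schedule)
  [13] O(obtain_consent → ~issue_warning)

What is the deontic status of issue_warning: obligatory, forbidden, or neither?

Forbidden

Premise 5 states O(renew_backup) outright.
The contrapositive of premise 1 (O(delete_schedule → ~renew_backup)) is O(renew_backup → ~delete_schedule), and O(renew_backup) is already established, so O(~delete_schedule).
Premise 12, O(inspect_checklist → delete_schedule), contraposes to O(~delete_schedule → ~inspect_checklist); with O(~delete_schedule) we get O(~inspect_checklist).
The contrapositive of premise 10 (O(~audit_waiver → inspect_checklist)) is O(~inspect_checklist → audit_waiver), and O(~inspect_checklist) is already established, so O(audit_waiver).
With premise 6, O(audit_waiver → publish_manifest), the K-axiom yields O(publish_manifest).
Applying K to premise 2 (O(publish_manifest → badge_in)) and O(publish_manifest) yields O(badge_in).
The contrapositive of premise 4 (O(~obtain_consent → ~badge_in)) is O(badge_in → obtain_consent), and O(badge_in) is already established, so O(obtain_consent).
Applying K to premise 13 (O(obtain_consent → ~issue_warning)) and O(obtain_consent) yields O(~issue_warning).
Premises 3, 7, 8, 9, 11 do not contribute to this derivation.
Thus O(~issue_warning), which is F(issue_warning): issue_warning is forbidden.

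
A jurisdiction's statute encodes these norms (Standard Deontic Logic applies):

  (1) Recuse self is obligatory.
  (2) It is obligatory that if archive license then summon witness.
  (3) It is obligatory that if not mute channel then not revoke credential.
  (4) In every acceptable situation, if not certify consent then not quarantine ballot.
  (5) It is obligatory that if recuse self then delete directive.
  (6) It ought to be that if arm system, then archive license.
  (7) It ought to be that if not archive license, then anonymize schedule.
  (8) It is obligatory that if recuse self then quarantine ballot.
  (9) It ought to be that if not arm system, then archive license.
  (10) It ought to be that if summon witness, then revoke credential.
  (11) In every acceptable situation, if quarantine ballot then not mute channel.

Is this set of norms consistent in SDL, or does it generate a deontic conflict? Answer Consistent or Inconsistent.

Inconsistent

By case analysis on ¬arm_system: premise 9 gives O(¬arm_system → archive_license) and premise 6 gives O(arm_system → archive_license), so O(archive_license) either way.
Applying K to premise 2 (O(archive_license → summon_witness)) and O(archive_license) yields O(summon_witness).
Applying K to premise 10 (O(summon_witness → revoke_credential)) and O(summon_witness) yields O(revoke_credential).
Premise 3 is O(¬mute_channel → ¬revoke_credential); contrapositively O(revoke_credential → mute_channel). Since O(revoke_credential) holds, K gives O(mute_channel).
Premise 11, O(quarantine_ballot → ¬mute_channel), contraposes to O(mute_channel → ¬quarantine_ballot); with O(mute_channel) we get O(¬quarantine_ballot).
Premise 8, O(recuse_self → quarantine_ballot), contraposes to O(¬quarantine_ballot → ¬recuse_self); with O(¬quarantine_ballot) we get O(¬recuse_self).
But premise 1 directly asserts O(recuse_self).
We now have both O(¬recuse_self) and O(recuse_self) — recuse_self is simultaneously obligatory and forbidden, violating the D-axiom.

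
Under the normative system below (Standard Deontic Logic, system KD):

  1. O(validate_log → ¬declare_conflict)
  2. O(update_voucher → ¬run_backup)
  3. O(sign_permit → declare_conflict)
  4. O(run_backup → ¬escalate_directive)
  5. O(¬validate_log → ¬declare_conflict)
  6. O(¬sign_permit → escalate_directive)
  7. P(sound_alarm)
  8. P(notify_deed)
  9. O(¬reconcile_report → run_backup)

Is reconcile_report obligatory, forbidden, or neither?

Premises 5 and 1 are O(¬validate_log → ¬declare_conflict) and O(validate_log → ¬declare_conflict); every ideal world satisfies ¬validate_log or validate_log, so in either case ¬declare_conflict holds — hence O(¬declare_conflict).
Premise 3, O(sign_permit → declare_conflict), contraposes to O(¬declare_conflict → ¬sign_permit); with O(¬declare_conflict) we get O(¬sign_permit).
Applying K to premise 6 (O(¬sign_permit → escalate_directive)) and O(¬sign_permit) yields O(escalate_directive).
The contrapositive of premise 4 (O(run_backup → ¬escalate_directive)) is O(escalate_directive → ¬run_backup), and O(escalate_directive) is already established, so O(¬run_backup).
The contrapositive of premise 9 (O(¬reconcile_report → run_backup)) is O(¬run_backup → reconcile_report), and O(¬run_backup) is already established, so O(reconcile_report).
Premises 2, 7, 8 do not contribute to this derivation.
Hence reconcile_report is obligatory.

Obligatory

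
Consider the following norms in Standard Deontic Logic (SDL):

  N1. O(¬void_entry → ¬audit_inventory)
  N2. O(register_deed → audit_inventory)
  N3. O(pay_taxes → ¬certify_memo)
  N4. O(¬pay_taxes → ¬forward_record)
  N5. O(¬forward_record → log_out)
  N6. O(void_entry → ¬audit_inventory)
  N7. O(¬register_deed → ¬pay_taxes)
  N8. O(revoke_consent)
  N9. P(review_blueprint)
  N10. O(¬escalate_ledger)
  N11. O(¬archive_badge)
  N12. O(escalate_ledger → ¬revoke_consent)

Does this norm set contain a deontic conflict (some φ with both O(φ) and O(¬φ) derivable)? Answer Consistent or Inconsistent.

Premise 12 is O(escalate_ledger → ¬revoke_consent), but O(escalate_ledger) is not derivable from the premises, so it does not yield O(¬revoke_consent).
So O(¬revoke_consent) is not derivable, and the apparent clash with O(revoke_consent) does not arise.
A world satisfying every obligation exists (e.g. archive_badge=false, audit_inventory=false, certify_memo=false, escalate_ledger=false, forward_record=false, log_out=true, pay_taxes=false, register_deed=false, review_blueprint=false, revoke_consent=true, void_entry=false); no atom is both obligatory and forbidden, so the set is consistent.

Consistent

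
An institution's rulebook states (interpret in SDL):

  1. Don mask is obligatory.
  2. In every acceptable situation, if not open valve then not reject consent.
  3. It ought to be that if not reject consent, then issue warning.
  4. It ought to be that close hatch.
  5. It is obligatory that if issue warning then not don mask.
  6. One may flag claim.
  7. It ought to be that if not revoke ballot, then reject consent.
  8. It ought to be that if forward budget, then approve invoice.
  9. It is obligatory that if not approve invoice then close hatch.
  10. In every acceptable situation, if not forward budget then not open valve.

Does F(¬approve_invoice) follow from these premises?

Premise 1 states O(don_mask) outright.
Premise 5, O(issue_warning → ¬don_mask), contraposes to O(don_mask → ¬issue_warning); with O(don_mask) we get O(¬issue_warning).
Premise 3, O(¬reject_consent → issue_warning), contraposes to O(¬issue_warning → reject_consent); with O(¬issue_warning) we get O(reject_consent).
The contrapositive of premise 2 (O(¬open_valve → ¬reject_consent)) is O(reject_consent → open_valve), and O(reject_consent) is already established, so O(open_valve).
The contrapositive of premise 10 (O(¬forward_budget → ¬open_valve)) is O(open_valve → forward_budget), and O(open_valve) is already established, so O(forward_budget).
Premise 8 is O(forward_budget → approve_invoice); since O(forward_budget), deontic closure gives O(approve_invoice).
Premises 4, 6, 7, 9 do not contribute to this derivation.
So O(approve_invoice) holds, i.e. F(¬approve_invoice). The claim follows.

Yes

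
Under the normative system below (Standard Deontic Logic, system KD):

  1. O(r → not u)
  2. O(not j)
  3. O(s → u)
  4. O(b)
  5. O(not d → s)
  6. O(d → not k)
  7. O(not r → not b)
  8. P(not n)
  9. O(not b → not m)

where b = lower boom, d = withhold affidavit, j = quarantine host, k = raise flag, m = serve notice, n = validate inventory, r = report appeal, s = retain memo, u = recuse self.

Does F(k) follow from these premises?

Yes

Premise 4 states O(b) outright.
Premise 7, O(not r → not b), contraposes to O(b → r); with O(b) we get O(r).
Premise 1 is O(r → not u); since O(r), deontic closure gives O(not u).
Premise 3 is O(s → u); contrapositively O(not u → not s). Since O(not u) holds, K gives O(not s).
Premise 5 is O(not d → s); contrapositively O(not s → d). Since O(not s) holds, K gives O(d).
With premise 6, O(d → not k), the K-axiom yields O(not k).
Premises 2, 8, 9 do not contribute to this derivation.
So O(not k) holds, i.e. F(k). The claim follows.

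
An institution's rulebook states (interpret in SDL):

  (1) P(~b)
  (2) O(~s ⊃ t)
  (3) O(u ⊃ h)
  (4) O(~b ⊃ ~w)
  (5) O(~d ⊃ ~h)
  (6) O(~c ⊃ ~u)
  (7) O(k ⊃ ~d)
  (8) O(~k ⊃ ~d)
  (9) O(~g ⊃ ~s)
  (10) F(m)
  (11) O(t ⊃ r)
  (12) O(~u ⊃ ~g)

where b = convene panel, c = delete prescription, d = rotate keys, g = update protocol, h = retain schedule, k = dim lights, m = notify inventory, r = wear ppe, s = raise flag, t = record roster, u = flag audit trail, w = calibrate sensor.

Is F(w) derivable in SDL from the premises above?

Premise 4 is O(~b ⊃ ~w), but O(~b) is not derivable from the premises (the permission P(~b) asserts only ~O(b), not O(~b)), so it does not yield O(~w).
No other premise forces O(~w). An ideal world satisfying every premise can still have w true, so F(w) is not derivable.

No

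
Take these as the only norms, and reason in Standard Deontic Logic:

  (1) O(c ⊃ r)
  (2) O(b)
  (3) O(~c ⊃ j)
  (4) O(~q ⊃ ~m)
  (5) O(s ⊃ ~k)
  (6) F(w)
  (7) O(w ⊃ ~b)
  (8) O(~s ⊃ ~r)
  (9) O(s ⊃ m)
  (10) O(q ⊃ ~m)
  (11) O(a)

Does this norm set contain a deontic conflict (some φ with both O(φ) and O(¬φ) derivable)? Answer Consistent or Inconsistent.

Consistent

Premise 7 is O(w ⊃ ~b), but O(w) is not derivable from the premises, so it does not yield O(~b).
So O(~b) is not derivable, and the apparent clash with O(b) does not arise.
A world satisfying every obligation exists (e.g. a=true, b=true, c=false, j=true, k=false, m=false, q=false, r=false, s=false, w=false); no atom is both obligatory and forbidden, so the set is consistent.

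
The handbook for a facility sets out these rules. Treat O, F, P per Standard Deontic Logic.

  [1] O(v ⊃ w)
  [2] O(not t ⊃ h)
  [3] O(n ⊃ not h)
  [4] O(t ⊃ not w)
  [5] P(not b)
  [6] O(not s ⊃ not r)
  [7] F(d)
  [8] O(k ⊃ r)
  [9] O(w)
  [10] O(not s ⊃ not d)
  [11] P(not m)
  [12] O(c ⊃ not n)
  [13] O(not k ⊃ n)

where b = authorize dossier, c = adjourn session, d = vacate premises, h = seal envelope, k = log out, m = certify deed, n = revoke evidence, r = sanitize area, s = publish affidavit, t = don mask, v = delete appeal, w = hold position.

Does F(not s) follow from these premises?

From premise 9 we have O(w).
Premise 4 is O(t ⊃ not w); contrapositively O(w ⊃ not t). Since O(w) holds, K gives O(not t).
Applying K to premise 2 (O(not t ⊃ h)) and O(not t) yields O(h).
The contrapositive of premise 3 (O(n ⊃ not h)) is O(h ⊃ not n), and O(h) is already established, so O(not n).
The contrapositive of premise 13 (O(not k ⊃ n)) is O(not n ⊃ k), and O(not n) is already established, so O(k).
Premise 8 is O(k ⊃ r); since O(k), deontic closure gives O(r).
Premise 6 is O(not s ⊃ not r); contrapositively O(r ⊃ s). Since O(r) holds, K gives O(s).
Premises 1, 5, 7, 10, 11, 12 do not contribute to this derivation.
So O(s) holds, i.e. F(not s). The claim follows.

Yes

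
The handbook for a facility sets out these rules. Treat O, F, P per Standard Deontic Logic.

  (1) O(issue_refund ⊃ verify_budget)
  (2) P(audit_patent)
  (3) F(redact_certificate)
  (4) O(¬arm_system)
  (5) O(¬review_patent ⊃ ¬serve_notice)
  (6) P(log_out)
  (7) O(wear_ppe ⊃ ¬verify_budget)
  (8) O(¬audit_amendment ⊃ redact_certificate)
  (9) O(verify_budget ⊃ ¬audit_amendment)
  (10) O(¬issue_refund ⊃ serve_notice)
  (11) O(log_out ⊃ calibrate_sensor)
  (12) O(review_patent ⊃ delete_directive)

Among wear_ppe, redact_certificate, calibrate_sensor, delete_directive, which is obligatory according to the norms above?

Premise 3 is F(redact_certificate), i.e. O(¬redact_certificate).
Premise 8 is O(¬audit_amendment ⊃ redact_certificate); contrapositively O(¬redact_certificate ⊃ audit_amendment). Since O(¬redact_certificate) holds, K gives O(audit_amendment).
Premise 9, O(verify_budget ⊃ ¬audit_amendment), contraposes to O(audit_amendment ⊃ ¬verify_budget); with O(audit_amendment) we get O(¬verify_budget).
Premise 1, O(issue_refund ⊃ verify_budget), contraposes to O(¬verify_budget ⊃ ¬issue_refund); with O(¬verify_budget) we get O(¬issue_refund).
Premise 10 is O(¬issue_refund ⊃ serve_notice); since O(¬issue_refund), deontic closure gives O(serve_notice).
Premise 5 is O(¬review_patent ⊃ ¬serve_notice); contrapositively O(serve_notice ⊃ review_patent). Since O(serve_notice) holds, K gives O(review_patent).
With premise 12, O(review_patent ⊃ delete_directive), the K-axiom yields O(delete_directive).
So O(delete_directive) holds — delete_directive is obligatory. None of the other listed options is made obligatory by any chain of premises.

delete_directive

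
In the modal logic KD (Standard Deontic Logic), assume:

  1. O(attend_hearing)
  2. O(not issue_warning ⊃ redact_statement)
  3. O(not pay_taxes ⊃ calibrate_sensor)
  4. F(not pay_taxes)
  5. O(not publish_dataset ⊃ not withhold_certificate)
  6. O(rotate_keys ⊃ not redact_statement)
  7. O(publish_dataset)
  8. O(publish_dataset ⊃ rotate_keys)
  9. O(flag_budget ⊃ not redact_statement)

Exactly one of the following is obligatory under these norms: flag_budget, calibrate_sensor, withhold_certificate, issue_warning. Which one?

Premise 7 states O(publish_dataset) outright.
With premise 8, O(publish_dataset ⊃ rotate_keys), the K-axiom yields O(rotate_keys).
With premise 6, O(rotate_keys ⊃ not redact_statement), the K-axiom yields O(not redact_statement).
Premise 2 is O(not issue_warning ⊃ redact_statement); contrapositively O(not redact_statement ⊃ issue_warning). Since O(not redact_statement) holds, K gives O(issue_warning).
So O(issue_warning) holds — issue_warning is obligatory. None of the other listed options is made obligatory by any chain of premises.

issue_warning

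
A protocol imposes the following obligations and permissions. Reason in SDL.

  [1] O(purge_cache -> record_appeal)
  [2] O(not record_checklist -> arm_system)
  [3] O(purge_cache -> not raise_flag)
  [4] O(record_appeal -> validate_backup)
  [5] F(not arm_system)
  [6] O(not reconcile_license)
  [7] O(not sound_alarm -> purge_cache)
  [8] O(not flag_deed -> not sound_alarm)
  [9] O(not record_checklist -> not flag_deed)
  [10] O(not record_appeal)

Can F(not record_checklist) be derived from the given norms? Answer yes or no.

Yes

Premise 10 gives O(not record_appeal).
Premise 1, O(purge_cache -> record_appeal), contraposes to O(not record_appeal -> not purge_cache); with O(not record_appeal) we get O(not purge_cache).
Premise 7 is O(not sound_alarm -> purge_cache); contrapositively O(not purge_cache -> sound_alarm). Since O(not purge_cache) holds, K gives O(sound_alarm).
Premise 8, O(not flag_deed -> not sound_alarm), contraposes to O(sound_alarm -> flag_deed); with O(sound_alarm) we get O(flag_deed).
The contrapositive of premise 9 (O(not record_checklist -> not flag_deed)) is O(flag_deed -> record_checklist), and O(flag_deed) is already established, so O(record_checklist).
Premises 2, 3, 4, 5, 6 do not contribute to this derivation.
So O(record_checklist) holds, i.e. F(not record_checklist). The claim follows.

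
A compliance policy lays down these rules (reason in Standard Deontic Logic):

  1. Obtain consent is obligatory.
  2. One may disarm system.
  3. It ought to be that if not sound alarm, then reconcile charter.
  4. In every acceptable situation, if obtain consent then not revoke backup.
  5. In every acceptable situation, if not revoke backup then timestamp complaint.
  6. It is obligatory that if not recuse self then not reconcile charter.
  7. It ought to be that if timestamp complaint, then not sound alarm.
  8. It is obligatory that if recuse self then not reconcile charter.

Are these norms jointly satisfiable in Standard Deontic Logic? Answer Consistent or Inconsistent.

Inconsistent

By case analysis on recuse_self: premise 8 gives O(recuse_self → ¬reconcile_charter) and premise 6 gives O(¬recuse_self → ¬reconcile_charter), so O(¬reconcile_charter) either way.
The contrapositive of premise 3 (O(¬sound_alarm → reconcile_charter)) is O(¬reconcile_charter → sound_alarm), and O(¬reconcile_charter) is already established, so O(sound_alarm).
Premise 7 is O(timestamp_complaint → ¬sound_alarm); contrapositively O(sound_alarm → ¬timestamp_complaint). Since O(sound_alarm) holds, K gives O(¬timestamp_complaint).
Premise 5, O(¬revoke_backup → timestamp_complaint), contraposes to O(¬timestamp_complaint → revoke_backup); with O(¬timestamp_complaint) we get O(revoke_backup).
Premise 4, O(obtain_consent → ¬revoke_backup), contraposes to O(revoke_backup → ¬obtain_consent); with O(revoke_backup) we get O(¬obtain_consent).
However, premise 1 gives O(obtain_consent).
We now have both O(¬obtain_consent) and O(obtain_consent) — obtain_consent is simultaneously obligatory and forbidden, violating the D-axiom.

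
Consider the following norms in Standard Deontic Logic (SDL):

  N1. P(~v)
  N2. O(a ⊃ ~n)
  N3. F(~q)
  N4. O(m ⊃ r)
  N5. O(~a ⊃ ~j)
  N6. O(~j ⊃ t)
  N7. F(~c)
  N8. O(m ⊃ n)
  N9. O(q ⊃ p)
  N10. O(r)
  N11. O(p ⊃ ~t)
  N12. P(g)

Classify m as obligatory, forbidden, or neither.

F(~q) at premise 3 means O(q).
Applying K to premise 9 (O(q ⊃ p)) and O(q) yields O(p).
With premise 11, O(p ⊃ ~t), the K-axiom yields O(~t).
Premise 6, O(~j ⊃ t), contraposes to O(~t ⊃ j); with O(~t) we get O(j).
Premise 5, O(~a ⊃ ~j), contraposes to O(j ⊃ a); with O(j) we get O(a).
Premise 2 is O(a ⊃ ~n); since O(a), deontic closure gives O(~n).
Premise 8 is O(m ⊃ n); contrapositively O(~n ⊃ ~m). Since O(~n) holds, K gives O(~m).
Premises 1, 4, 7, 10, 12 do not contribute to this derivation.
Thus O(~m), which is F(m): m is forbidden.

Forbidden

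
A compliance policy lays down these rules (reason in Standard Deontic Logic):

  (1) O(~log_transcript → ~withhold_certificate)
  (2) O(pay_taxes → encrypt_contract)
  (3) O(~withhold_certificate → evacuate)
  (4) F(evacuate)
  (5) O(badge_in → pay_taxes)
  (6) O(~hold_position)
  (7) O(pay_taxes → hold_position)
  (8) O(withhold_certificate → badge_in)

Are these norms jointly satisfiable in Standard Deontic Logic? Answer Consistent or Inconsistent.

Inconsistent

From premise 6 we have O(~hold_position).
The contrapositive of premise 7 (O(pay_taxes → hold_position)) is O(~hold_position → ~pay_taxes), and O(~hold_position) is already established, so O(~pay_taxes).
The contrapositive of premise 5 (O(badge_in → pay_taxes)) is O(~pay_taxes → ~badge_in), and O(~pay_taxes) is already established, so O(~badge_in).
The contrapositive of premise 8 (O(withhold_certificate → badge_in)) is O(~badge_in → ~withhold_certificate), and O(~badge_in) is already established, so O(~withhold_certificate).
From O(~withhold_certificate) and premise 3, O(~withhold_certificate → evacuate), we obtain O(evacuate).
Yet premise 4 is F(evacuate), i.e. O(~evacuate).
We now have both O(evacuate) and O(~evacuate) — evacuate is simultaneously obligatory and forbidden, violating the D-axiom.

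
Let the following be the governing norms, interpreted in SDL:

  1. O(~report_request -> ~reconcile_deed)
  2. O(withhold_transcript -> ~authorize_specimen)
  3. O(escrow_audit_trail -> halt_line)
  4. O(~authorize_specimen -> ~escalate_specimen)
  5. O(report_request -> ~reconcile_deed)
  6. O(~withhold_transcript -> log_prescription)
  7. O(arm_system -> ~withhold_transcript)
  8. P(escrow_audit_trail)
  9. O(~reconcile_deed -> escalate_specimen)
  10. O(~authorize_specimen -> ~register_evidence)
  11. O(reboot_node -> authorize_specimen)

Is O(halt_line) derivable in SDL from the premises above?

Premise 3 is O(escrow_audit_trail -> halt_line), but O(escrow_audit_trail) is not derivable from the premises (the permission P(escrow_audit_trail) asserts only ~O(~escrow_audit_trail), not O(escrow_audit_trail)), so it does not yield O(halt_line).
No other premise forces O(halt_line). An ideal world satisfying every premise can still have halt_line false, so O(halt_line) is not derivable.

No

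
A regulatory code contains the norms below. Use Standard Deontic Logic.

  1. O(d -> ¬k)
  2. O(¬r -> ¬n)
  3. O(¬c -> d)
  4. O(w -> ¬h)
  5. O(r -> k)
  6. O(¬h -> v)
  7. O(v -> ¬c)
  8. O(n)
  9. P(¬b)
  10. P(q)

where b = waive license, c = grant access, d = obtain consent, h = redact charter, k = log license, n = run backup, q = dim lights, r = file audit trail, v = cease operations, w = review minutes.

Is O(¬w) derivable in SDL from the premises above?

Yes

Premise 8 gives O(n).
The contrapositive of premise 2 (O(¬r -> ¬n)) is O(n -> r), and O(n) is already established, so O(r).
With premise 5, O(r -> k), the K-axiom yields O(k).
Premise 1, O(d -> ¬k), contraposes to O(k -> ¬d); with O(k) we get O(¬d).
Premise 3 is O(¬c -> d); contrapositively O(¬d -> c). Since O(¬d) holds, K gives O(c).
The contrapositive of premise 7 (O(v -> ¬c)) is O(c -> ¬v), and O(c) is already established, so O(¬v).
Premise 6, O(¬h -> v), contraposes to O(¬v -> h); with O(¬v) we get O(h).
Premise 4, O(w -> ¬h), contraposes to O(h -> ¬w); with O(h) we get O(¬w).
Premises 9, 10 do not contribute to this derivation.
So O(¬w) follows.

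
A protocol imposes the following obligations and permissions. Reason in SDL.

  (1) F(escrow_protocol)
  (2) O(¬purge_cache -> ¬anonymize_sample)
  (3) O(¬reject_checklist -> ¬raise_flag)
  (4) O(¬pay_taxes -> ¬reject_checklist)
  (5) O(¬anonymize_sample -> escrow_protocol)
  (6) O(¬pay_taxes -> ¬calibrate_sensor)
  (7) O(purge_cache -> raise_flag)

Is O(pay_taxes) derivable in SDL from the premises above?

Yes

Premise 1 is F(escrow_protocol), i.e. O(¬escrow_protocol).
Premise 5 is O(¬anonymize_sample -> escrow_protocol); contrapositively O(¬escrow_protocol -> anonymize_sample). Since O(¬escrow_protocol) holds, K gives O(anonymize_sample).
Premise 2, O(¬purge_cache -> ¬anonymize_sample), contraposes to O(anonymize_sample -> purge_cache); with O(anonymize_sample) we get O(purge_cache).
With premise 7, O(purge_cache -> raise_flag), the K-axiom yields O(raise_flag).
Premise 3 is O(¬reject_checklist -> ¬raise_flag); contrapositively O(raise_flag -> reject_checklist). Since O(raise_flag) holds, K gives O(reject_checklist).
The contrapositive of premise 4 (O(¬pay_taxes -> ¬reject_checklist)) is O(reject_checklist -> pay_taxes), and O(reject_checklist) is already established, so O(pay_taxes).
Premise 6 does not contribute to this derivation.
So O(pay_taxes) follows.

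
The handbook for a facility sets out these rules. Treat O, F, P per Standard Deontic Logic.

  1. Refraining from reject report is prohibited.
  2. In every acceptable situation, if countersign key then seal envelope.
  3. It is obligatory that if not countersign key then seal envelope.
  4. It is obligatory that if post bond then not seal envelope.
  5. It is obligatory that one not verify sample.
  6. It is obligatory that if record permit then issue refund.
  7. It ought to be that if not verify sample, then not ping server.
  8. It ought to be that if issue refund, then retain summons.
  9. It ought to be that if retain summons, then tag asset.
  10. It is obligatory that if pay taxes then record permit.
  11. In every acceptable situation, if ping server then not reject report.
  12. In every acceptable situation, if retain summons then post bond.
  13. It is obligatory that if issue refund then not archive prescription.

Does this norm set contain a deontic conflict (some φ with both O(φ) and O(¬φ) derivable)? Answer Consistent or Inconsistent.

Premise 11 is O(ping_server → ¬reject_report), but O(ping_server) is not derivable from the premises, so it does not yield O(¬reject_report).
So O(¬reject_report) is not derivable, and the apparent clash with O(reject_report) does not arise.
A world satisfying every obligation exists (e.g. archive_prescription=false, countersign_key=false, issue_refund=false, pay_taxes=false, ping_server=false, post_bond=false, record_permit=false, reject_report=true, retain_summons=false, seal_envelope=true, tag_asset=false, verify_sample=false); no atom is both obligatory and forbidden, so the set is consistent.

Consistent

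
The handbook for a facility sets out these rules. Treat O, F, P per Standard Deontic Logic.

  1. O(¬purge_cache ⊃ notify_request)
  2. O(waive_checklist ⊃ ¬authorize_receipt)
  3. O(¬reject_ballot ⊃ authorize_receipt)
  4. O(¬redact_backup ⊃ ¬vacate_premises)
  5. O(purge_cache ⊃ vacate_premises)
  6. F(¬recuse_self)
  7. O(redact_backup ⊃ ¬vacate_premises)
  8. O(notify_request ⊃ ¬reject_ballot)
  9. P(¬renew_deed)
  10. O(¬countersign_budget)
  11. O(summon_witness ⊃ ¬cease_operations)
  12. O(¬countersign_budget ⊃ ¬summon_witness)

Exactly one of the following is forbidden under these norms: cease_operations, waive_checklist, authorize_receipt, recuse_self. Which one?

By case analysis on redact_backup: premise 7 gives O(redact_backup ⊃ ¬vacate_premises) and premise 4 gives O(¬redact_backup ⊃ ¬vacate_premises), so O(¬vacate_premises) either way.
The contrapositive of premise 5 (O(purge_cache ⊃ vacate_premises)) is O(¬vacate_premises ⊃ ¬purge_cache), and O(¬vacate_premises) is already established, so O(¬purge_cache).
Applying K to premise 1 (O(¬purge_cache ⊃ notify_request)) and O(¬purge_cache) yields O(notify_request).
With premise 8, O(notify_request ⊃ ¬reject_ballot), the K-axiom yields O(¬reject_ballot).
From O(¬reject_ballot) and premise 3, O(¬reject_ballot ⊃ authorize_receipt), we obtain O(authorize_receipt).
Premise 2 is O(waive_checklist ⊃ ¬authorize_receipt); contrapositively O(authorize_receipt ⊃ ¬waive_checklist). Since O(authorize_receipt) holds, K gives O(¬waive_checklist).
So O(¬waive_checklist) holds, i.e. waive_checklist is forbidden. None of the other listed options is forbidden under the premises.

waive_checklist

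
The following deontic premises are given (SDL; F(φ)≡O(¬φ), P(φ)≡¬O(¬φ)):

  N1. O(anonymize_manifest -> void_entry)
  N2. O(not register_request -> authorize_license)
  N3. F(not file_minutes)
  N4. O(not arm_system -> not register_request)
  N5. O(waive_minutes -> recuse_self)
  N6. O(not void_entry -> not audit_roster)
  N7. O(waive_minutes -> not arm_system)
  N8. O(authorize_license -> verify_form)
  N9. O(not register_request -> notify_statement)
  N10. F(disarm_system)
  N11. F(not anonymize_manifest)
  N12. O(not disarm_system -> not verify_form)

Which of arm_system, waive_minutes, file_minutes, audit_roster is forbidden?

F(disarm_system) at premise 10 means O(not disarm_system).
Premise 12 is O(not disarm_system -> not verify_form); since O(not disarm_system), deontic closure gives O(not verify_form).
Premise 8 is O(authorize_license -> verify_form); contrapositively O(not verify_form -> not authorize_license). Since O(not verify_form) holds, K gives O(not authorize_license).
Premise 2 is O(not register_request -> authorize_license); contrapositively O(not authorize_license -> register_request). Since O(not authorize_license) holds, K gives O(register_request).
The contrapositive of premise 4 (O(not arm_system -> not register_request)) is O(register_request -> arm_system), and O(register_request) is already established, so O(arm_system).
The contrapositive of premise 7 (O(waive_minutes -> not arm_system)) is O(arm_system -> not waive_minutes), and O(arm_system) is already established, so O(not waive_minutes).
So O(not waive_minutes) holds, i.e. waive_minutes is forbidden. None of the other listed options is forbidden under the premises.

waive_minutes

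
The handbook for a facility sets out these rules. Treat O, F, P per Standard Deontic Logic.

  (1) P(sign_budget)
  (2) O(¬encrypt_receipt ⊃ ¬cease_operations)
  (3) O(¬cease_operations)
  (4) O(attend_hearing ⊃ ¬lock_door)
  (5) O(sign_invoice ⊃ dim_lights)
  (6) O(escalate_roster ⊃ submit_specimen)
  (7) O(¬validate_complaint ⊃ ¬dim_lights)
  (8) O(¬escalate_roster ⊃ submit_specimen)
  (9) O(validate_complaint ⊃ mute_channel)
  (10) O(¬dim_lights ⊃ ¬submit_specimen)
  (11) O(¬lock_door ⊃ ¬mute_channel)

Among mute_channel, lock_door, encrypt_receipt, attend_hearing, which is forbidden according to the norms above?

attend_hearing

By case analysis on escalate_roster: premise 6 gives O(escalate_roster ⊃ submit_specimen) and premise 8 gives O(¬escalate_roster ⊃ submit_specimen), so O(submit_specimen) either way.
Premise 10, O(¬dim_lights ⊃ ¬submit_specimen), contraposes to O(submit_specimen ⊃ dim_lights); with O(submit_specimen) we get O(dim_lights).
Premise 7, O(¬validate_complaint ⊃ ¬dim_lights), contraposes to O(dim_lights ⊃ validate_complaint); with O(dim_lights) we get O(validate_complaint).
Premise 9 is O(validate_complaint ⊃ mute_channel); since O(validate_complaint), deontic closure gives O(mute_channel).
Premise 11, O(¬lock_door ⊃ ¬mute_channel), contraposes to O(mute_channel ⊃ lock_door); with O(mute_channel) we get O(lock_door).
Premise 4, O(attend_hearing ⊃ ¬lock_door), contraposes to O(lock_door ⊃ ¬attend_hearing); with O(lock_door) we get O(¬attend_hearing).
So O(¬attend_hearing) holds, i.e. attend_hearing is forbidden. None of the other listed options is forbidden under the premises.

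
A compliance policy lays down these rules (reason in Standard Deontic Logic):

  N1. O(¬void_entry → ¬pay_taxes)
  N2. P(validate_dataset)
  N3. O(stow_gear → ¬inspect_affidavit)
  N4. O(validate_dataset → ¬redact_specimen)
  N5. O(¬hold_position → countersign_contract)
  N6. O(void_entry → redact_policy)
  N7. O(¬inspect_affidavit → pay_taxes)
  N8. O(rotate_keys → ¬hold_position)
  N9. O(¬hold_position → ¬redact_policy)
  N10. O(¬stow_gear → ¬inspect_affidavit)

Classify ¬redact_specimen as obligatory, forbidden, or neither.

Premise 4 is O(validate_dataset → ¬redact_specimen), but O(validate_dataset) is not derivable from the premises (the permission P(validate_dataset) asserts only ¬O(¬validate_dataset), not O(validate_dataset)), so it does not yield O(¬redact_specimen).
No premise or chain of K-axiom applications forces O(¬redact_specimen), and none forces O(redact_specimen). So ¬redact_specimen is neither obligatory nor forbidden under these norms.

Neither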